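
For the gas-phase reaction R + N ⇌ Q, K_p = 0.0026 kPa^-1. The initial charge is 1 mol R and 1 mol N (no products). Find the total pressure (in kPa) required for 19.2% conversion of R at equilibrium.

Take 1 mol R as basis and let X be its fractional conversion, so ξ = X.
Moles: n_R = 1 − X; n_N = 1 − X; n_Q = X.
Summing: n_T = 2 − X.
K_p = p_Q / (p_R p_N) with p_i = (n_i/n_T)·P.
At X = 0.192: the mole-fraction product g(X) = Π y_i^ν_i = 0.5317. Since K_p = g(X)·P^{-1}, P = (g/K_p)^(1/1) = (0.5317/0.0026)^(1/1) = 205 kPa.

P = 205 kPa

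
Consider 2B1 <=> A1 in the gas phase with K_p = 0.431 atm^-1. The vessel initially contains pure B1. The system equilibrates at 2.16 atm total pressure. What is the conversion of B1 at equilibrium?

Let X = conversion of B1 (basis 1 mol B1); extent of reaction ξ = 0.5X.
Mole table: n_B1 = 1 − X; n_A1 = 0.5X.
Total moles n_T = 1 − 0.5X.
Mole fractions y_i = n_i/n_T; K_p = p_A1 / (p_B1^2) with p_i = y_i·P.
Substituting and setting equal to 0.431 atm^-1 gives a polynomial in X; the root in (0,1) is X = 0.540.

X = 0.540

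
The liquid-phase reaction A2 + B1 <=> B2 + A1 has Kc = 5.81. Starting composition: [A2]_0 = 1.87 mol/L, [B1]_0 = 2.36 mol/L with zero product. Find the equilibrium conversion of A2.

Let X = conversion of A2; extent ξ = 1.87·X mol/L.
Concentrations: [A2] = 1.87 − 1.87X; [B1] = 2.36 − 1.87X; [B2] = 1.87X; [A1] = 1.87X.
Kc = [B2] [A1] / ([A2] [B1]).
Equating to 5.81: the physical root is X = 0.781.

X = 0.781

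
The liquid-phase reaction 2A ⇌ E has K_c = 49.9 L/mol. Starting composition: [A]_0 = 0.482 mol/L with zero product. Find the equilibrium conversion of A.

Let X = conversion of A; extent ξ = 0.482X/2 mol/L.
Concentrations: [A] = 0.482 − 0.482X; [E] = 0.241X.
K_c = [E] / ([A]^2).
Solving K_c = 49.9 for X ∈ (0,1): X = 0.866.

X = 0.866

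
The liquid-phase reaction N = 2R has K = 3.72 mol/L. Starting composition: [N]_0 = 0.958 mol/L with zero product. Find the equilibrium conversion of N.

Let X = conversion of N; extent ξ = 0.958·X mol/L.
Concentrations: [N] = 0.958 − 0.958X; [R] = 1.92X.
K = [R]^2 / ([N]).
Equating to 3.72 mol/L: the physical root is X = 0.613.

X = 0.613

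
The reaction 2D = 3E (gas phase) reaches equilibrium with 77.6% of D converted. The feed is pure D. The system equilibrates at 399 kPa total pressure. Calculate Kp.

Let X = conversion of D (basis 1 mol D); extent of reaction ξ = 0.5X.
Species balance: n_D = 1 − X; n_E = 1.5X.
n_T = Σnᵢ = 1 + 0.5X.
At X = 0.776: n_D = 0.224, n_E = 1.16, n_T = 1.39.
p_i = (n_i/n_T)·P. Kp = p_E^3 / (p_D^2) = 9.04e+03 kPa.

Kp = 9.04e+03 kPa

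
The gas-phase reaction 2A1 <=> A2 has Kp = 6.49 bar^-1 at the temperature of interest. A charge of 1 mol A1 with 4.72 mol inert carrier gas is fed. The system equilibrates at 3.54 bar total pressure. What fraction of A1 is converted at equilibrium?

Let X = conversion of A1 (basis 1 mol A1); extent of reaction ξ = 0.5X.
Moles: n_A1 = 1 − X; n_A2 = 0.5X; n_I = 4.72 (inert).
Total moles n_T = 5.72 − 0.5X.
Mole fractions y_i = n_i/n_T; Kp = p_A2 / (p_A1^2) with p_i = y_i·P.
Substituting and setting equal to 6.49 bar^-1 gives a polynomial in X; the root in (0,1) is X = 0.712.

X = 0.712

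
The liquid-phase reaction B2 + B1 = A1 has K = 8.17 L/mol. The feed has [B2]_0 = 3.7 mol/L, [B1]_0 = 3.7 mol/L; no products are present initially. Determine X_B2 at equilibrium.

X = 0.834

Let X = conversion of B2; extent ξ = 3.7·X mol/L.
Concentrations: [B2] = 3.7 − 3.7X; [B1] = 3.7 − 3.7X; [A1] = 3.7X.
K = [A1] / ([B2] [B1]).
This equals 8.17 at X = 0.834 (the root in 0 < X < 1).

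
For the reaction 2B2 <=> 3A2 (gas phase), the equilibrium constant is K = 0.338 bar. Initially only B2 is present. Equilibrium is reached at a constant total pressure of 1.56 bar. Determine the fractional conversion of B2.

Take 1 mol B2 as basis and let X be its fractional conversion, so ξ = 0.5X.
Mole table: n_B2 = 1 − X; n_A2 = 1.5X.
Summing: n_T = 1 + 0.5X.
y_i = n_i/n_T, p_i = y_i·P. K = p_A2^3 / (p_B2^2).
Substituting and setting equal to 0.338 bar gives a polynomial in X; the root in (0,1) is X = 0.324.

X = 0.324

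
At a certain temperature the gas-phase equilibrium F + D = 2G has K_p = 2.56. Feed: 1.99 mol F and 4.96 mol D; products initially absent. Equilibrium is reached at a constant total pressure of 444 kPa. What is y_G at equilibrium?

Let X = conversion of F (basis 1.99 mol F); extent of reaction ξ = 1.99X.
Moles: n_F = 1.99 − 1.99X; n_D = 4.96 − 1.99X; n_G = 3.98X.
n_T stays at 6.95 (no change in mole number).
Mole fractions y_i = n_i/n_T; K_p = p_G^2 / (p_F p_D) with p_i = y_i·P.
Equating to 2.56 and solving on 0 < X < 1: X = 0.646.
Then n_G = 2.57, n_T = 6.95, so y_G = 0.370.

y_G = 0.370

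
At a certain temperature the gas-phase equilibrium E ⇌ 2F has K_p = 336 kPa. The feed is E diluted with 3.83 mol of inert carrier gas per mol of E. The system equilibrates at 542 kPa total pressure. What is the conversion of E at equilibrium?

Let X = conversion of E (basis 1 mol E); extent of reaction ξ = X.
Moles: n_E = 1 − X; n_F = 2X; n_I = 3.83 (inert).
Summing: n_T = 4.83 + X.
y_i = n_i/n_T, p_i = y_i·P. K_p = p_F^2 / (p_E).
This yields a degree-2 equation in X; solving on (0,1), X = 0.588.

X = 0.588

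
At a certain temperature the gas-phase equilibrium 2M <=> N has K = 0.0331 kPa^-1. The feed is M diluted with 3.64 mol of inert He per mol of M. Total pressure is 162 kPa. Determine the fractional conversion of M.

X = 0.534

Let X = conversion of M (basis 1 mol M); extent of reaction ξ = 0.5X.
At extent ξ: n_M = 1 − X; n_N = 0.5X; n_I = 3.64 (inert).
Total moles n_T = 4.64 − 0.5X.
Mole fractions y_i = n_i/n_T; K = p_N / (p_M^2) with p_i = y_i·P.
This yields a degree-2 equation in X; solving on (0,1), X = 0.534.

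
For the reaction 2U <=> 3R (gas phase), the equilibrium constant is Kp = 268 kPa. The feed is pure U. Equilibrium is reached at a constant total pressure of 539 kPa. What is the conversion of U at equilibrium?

X = 0.399

Take 1 mol U as basis and let X be its fractional conversion, so ξ = 0.5X.
At extent ξ: n_U = 1 − X; n_R = 1.5X.
Summing: n_T = 1 + 0.5X.
Mole fractions y_i = n_i/n_T; Kp = p_R^3 / (p_U^2) with p_i = y_i·P.
Setting this equal to 268 kPa and taking the physical root (0 < X < 1) gives X = 0.399.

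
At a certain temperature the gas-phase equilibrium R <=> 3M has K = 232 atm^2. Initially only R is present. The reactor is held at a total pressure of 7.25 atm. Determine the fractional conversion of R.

Let X = conversion of R (basis 1 mol R); extent of reaction ξ = X.
Moles: n_R = 1 − X; n_M = 3X.
Total moles n_T = 1 + 2X.
y_i = n_i/n_T, p_i = y_i·P. K = p_M^3 / (p_R).
Substituting and setting equal to 232 atm^2 gives a polynomial in X; the root in (0,1) is X = 0.667.

X = 0.667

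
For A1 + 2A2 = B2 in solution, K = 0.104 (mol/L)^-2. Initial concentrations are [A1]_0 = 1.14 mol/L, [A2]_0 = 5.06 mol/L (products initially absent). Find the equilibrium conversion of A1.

X = 0.590

Let X = conversion of A1; extent ξ = 1.14·X mol/L.
Concentrations: [A1] = 1.14 − 1.14X; [A2] = 5.06 − 2.28X; [B2] = 1.14X.
K = [B2] / ([A1] [A2]^2).
Solving K = 0.104 for X ∈ (0,1): X = 0.590.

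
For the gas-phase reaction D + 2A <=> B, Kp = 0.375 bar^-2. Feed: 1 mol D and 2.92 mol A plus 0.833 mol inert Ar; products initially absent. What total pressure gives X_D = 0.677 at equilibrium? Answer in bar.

P = 5.13 bar

Let X = conversion of D (basis 1 mol D); extent of reaction ξ = X.
At extent ξ: n_D = 1 − X; n_A = 2.92 − 2X; n_B = X; n_I = 0.833 (inert).
Total moles n_T = 4.75 − 2X.
Kp = p_B / (p_D p_A^2) with p_i = (n_i/n_T)·P.
At X = 0.677: the mole-fraction product g(X) = Π y_i^ν_i = 9.874. Since Kp = g(X)·P^{-2}, P = (g/Kp)^(1/2) = (9.874/0.375)^(1/2) = 5.13 bar.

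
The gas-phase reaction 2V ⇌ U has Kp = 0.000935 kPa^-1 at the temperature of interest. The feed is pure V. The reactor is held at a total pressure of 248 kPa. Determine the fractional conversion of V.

Basis: 1 mol V initially; let X = conversion of V. Extent ξ = 0.5X.
Mole table: n_V = 1 − X; n_U = 0.5X.
n_T = Σnᵢ = 1 − 0.5X.
With p_i = (n_i/n_T)P, Kp = p_U / (p_V^2).
Setting this equal to 0.000935 kPa^-1 and taking the physical root (0 < X < 1) gives X = 0.280.

X = 0.280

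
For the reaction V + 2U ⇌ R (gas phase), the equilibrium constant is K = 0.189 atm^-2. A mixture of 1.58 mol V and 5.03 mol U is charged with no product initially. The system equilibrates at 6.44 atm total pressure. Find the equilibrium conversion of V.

X = 0.754

Basis: 1.58 mol V initially; let X = conversion of V. Extent ξ = 1.58X.
At extent ξ: n_V = 1.58 − 1.58X; n_U = 5.03 − 3.16X; n_R = 1.58X.
n_T = Σnᵢ = 6.61 − 3.16X.
Mole fractions y_i = n_i/n_T; K = p_R / (p_V p_U^2) with p_i = y_i·P.
Substituting and setting equal to 0.189 atm^-2 gives a polynomial in X; the root in (0,1) is X = 0.754.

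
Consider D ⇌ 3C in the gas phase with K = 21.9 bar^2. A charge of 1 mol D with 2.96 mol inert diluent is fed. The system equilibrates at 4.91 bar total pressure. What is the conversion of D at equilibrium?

X = 0.675

Basis: 1 mol D initially; let X = conversion of D. Extent ξ = X.
Mole table: n_D = 1 − X; n_C = 3X; n_I = 2.96 (inert).
Total moles n_T = 3.96 + 2X.
With p_i = (n_i/n_T)P, K = p_C^3 / (p_D).
Substituting and setting equal to 21.9 bar^2 gives a polynomial in X; the root in (0,1) is X = 0.675.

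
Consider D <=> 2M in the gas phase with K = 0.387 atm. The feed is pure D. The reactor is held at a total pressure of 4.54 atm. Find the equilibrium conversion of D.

X = 0.144

Let X = conversion of D (basis 1 mol D); extent of reaction ξ = X.
Mole table: n_D = 1 − X; n_M = 2X.
n_T = Σnᵢ = 1 + X.
Mole fractions y_i = n_i/n_T; K = p_M^2 / (p_D) with p_i = y_i·P.
Setting this equal to 0.387 atm and taking the physical root (0 < X < 1) gives X = 0.144.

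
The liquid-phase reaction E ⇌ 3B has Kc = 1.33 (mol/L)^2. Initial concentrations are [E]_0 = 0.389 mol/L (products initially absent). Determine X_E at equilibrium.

Let X = conversion of E; extent ξ = 0.389·X mol/L.
Concentrations: [E] = 0.389 − 0.389X; [B] = 1.17X.
Kc = [B]^3 / ([E]).
This equals 1.33 at X = 0.534 (the root in 0 < X < 1).

X = 0.534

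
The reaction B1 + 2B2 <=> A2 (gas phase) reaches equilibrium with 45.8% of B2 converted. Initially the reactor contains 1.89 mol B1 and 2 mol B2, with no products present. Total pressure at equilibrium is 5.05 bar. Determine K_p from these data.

K_p = 0.0944 bar^-2

Let X = conversion of B2 (basis 2 mol B2); extent of reaction ξ = X.
Moles: n_B1 = 1.89 − X; n_B2 = 2 − 2X; n_A2 = X.
Summing: n_T = 3.89 − 2X.
At X = 0.458: n_B1 = 1.43, n_B2 = 1.08, n_A2 = 0.458, n_T = 2.97.
p_i = (n_i/n_T)·P. K_p = p_A2 / (p_B1 p_B2^2) = 0.0944 bar^-2.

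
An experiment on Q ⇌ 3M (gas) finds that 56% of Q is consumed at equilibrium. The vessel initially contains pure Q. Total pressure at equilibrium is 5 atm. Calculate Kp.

Kp = 59.9 atm^2

Take 1 mol Q as basis and let X be its fractional conversion, so ξ = X.
Species balance: n_Q = 1 − X; n_M = 3X.
n_T = Σnᵢ = 1 + 2X.
At X = 0.56: n_Q = 0.44, n_M = 1.68, n_T = 2.12.
p_i = (n_i/n_T)·P. Kp = p_M^3 / (p_Q) = 59.9 atm^2.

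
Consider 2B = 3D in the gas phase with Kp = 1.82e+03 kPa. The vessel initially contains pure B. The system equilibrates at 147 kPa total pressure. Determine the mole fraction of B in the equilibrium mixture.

y_B = 0.202

Let X = conversion of B (basis 1 mol B); extent of reaction ξ = 0.5X.
Species balance: n_B = 1 − X; n_D = 1.5X.
Summing: n_T = 1 + 0.5X.
y_i = n_i/n_T, p_i = y_i·P. Kp = p_D^3 / (p_B^2).
Substituting and setting equal to 1.82e+03 kPa gives a polynomial in X; the root in (0,1) is X = 0.724.
Then n_B = 0.276, n_T = 1.36, so y_B = 0.202.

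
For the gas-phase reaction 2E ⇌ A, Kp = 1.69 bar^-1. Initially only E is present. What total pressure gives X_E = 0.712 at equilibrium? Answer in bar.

Let X = conversion of E (basis 1 mol E); extent of reaction ξ = 0.5X.
Moles: n_E = 1 − X; n_A = 0.5X.
Total moles n_T = 1 − 0.5X.
Kp = p_A / (p_E^2) with p_i = (n_i/n_T)·P.
At X = 0.712: the mole-fraction product g(X) = Π y_i^ν_i = 2.764. Since Kp = g(X)·P^{-1}, P = (g/Kp)^(1/1) = (2.764/1.69)^(1/1) = 1.64 bar.

P = 1.64 bar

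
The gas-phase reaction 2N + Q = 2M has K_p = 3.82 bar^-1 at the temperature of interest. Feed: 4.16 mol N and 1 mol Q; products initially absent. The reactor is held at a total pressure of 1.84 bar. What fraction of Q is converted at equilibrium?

Take 1 mol Q as basis and let X be its fractional conversion, so ξ = X.
At extent ξ: n_N = 4.16 − 2X; n_Q = 1 − X; n_M = 2X.
Summing: n_T = 5.16 − X.
Mole fractions y_i = n_i/n_T; K_p = p_M^2 / (p_N^2 p_Q) with p_i = y_i·P.
Equating to 3.82 bar^-1 and solving on 0 < X < 1: X = 0.778.

X = 0.778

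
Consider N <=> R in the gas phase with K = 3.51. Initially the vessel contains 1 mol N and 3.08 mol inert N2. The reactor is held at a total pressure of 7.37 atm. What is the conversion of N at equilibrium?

X = 0.778

Take 1 mol N as basis and let X be its fractional conversion, so ξ = X.
Moles: n_N = 1 − X; n_R = X; n_I = 3.08 (inert).
n_T stays at 4.08 (no change in mole number).
y_i = n_i/n_T, p_i = y_i·P. K = p_R / (p_N).
This yields a degree-1 equation in X; solving on (0,1), X = 0.778.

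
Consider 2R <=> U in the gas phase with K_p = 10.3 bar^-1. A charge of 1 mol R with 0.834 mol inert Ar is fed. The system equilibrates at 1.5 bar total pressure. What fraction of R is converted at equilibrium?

X = 0.807

Basis: 1 mol R initially; let X = conversion of R. Extent ξ = 0.5X.
Species balance: n_R = 1 − X; n_U = 0.5X; n_I = 0.834 (inert).
Total moles n_T = 1.83 − 0.5X.
Mole fractions y_i = n_i/n_T; K_p = p_U / (p_R^2) with p_i = y_i·P.
This yields a degree-2 equation in X; solving on (0,1), X = 0.807.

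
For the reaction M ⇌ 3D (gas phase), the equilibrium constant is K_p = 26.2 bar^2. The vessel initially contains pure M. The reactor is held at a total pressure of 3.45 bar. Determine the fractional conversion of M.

Take 1 mol M as basis and let X be its fractional conversion, so ξ = X.
Moles: n_M = 1 − X; n_D = 3X.
n_T = Σnᵢ = 1 + 2X.
Mole fractions y_i = n_i/n_T; K_p = p_D^3 / (p_M) with p_i = y_i·P.
This yields a degree-3 equation in X; solving on (0,1), X = 0.545.

X = 0.545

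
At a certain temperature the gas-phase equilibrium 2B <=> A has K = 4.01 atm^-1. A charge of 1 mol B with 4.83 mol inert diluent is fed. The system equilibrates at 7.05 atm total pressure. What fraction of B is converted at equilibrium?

Let X = conversion of B (basis 1 mol B); extent of reaction ξ = 0.5X.
Mole table: n_B = 1 − X; n_A = 0.5X; n_I = 4.83 (inert).
Summing: n_T = 5.83 − 0.5X.
y_i = n_i/n_T, p_i = y_i·P. K = p_A / (p_B^2).
Substituting and setting equal to 4.01 atm^-1 gives a polynomial in X; the root in (0,1) is X = 0.734.

X = 0.734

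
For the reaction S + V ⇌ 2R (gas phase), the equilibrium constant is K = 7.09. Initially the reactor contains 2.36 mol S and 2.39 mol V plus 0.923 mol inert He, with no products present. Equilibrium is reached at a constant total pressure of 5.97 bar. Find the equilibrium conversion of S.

X = 0.575

Let X = conversion of S (basis 2.36 mol S); extent of reaction ξ = 2.36X.
Mole table: n_S = 2.36 − 2.36X; n_V = 2.39 − 2.36X; n_R = 4.72X; n_I = 0.923 (inert).
Total moles n_T = 5.67 (Δν = 0, constant).
With p_i = (n_i/n_T)P, K = p_R^2 / (p_S p_V).
This yields a degree-2 equation in X; solving on (0,1), X = 0.575.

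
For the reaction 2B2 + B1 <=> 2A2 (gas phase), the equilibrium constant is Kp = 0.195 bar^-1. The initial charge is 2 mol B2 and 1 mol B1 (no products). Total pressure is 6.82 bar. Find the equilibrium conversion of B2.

Basis: 2 mol B2 initially; let X = conversion of B2. Extent ξ = X.
Species balance: n_B2 = 2 − 2X; n_B1 = 1 − X; n_A2 = 2X.
Summing: n_T = 3 − X.
Mole fractions y_i = n_i/n_T; Kp = p_A2^2 / (p_B2^2 p_B1) with p_i = y_i·P.
Equating to 0.195 bar^-1 and solving on 0 < X < 1: X = 0.362.

X = 0.362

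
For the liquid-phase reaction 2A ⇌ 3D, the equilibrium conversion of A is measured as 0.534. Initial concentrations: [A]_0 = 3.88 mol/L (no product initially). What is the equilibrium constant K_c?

K_c = 9.18 mol/L

Let X = conversion of A.
Concentrations: [A] = 3.88 − 3.88X; [D] = 5.82X.
At X = 0.534: [A] = 1.81, [D] = 3.11.
K_c = [D]^3 / ([A]^2) = 9.18 mol/L.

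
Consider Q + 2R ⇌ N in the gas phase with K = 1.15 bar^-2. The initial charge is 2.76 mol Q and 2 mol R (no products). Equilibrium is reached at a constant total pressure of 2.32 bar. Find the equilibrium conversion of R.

Basis: 2 mol R initially; let X = conversion of R. Extent ξ = X.
Species balance: n_Q = 2.76 − X; n_R = 2 − 2X; n_N = X.
Total moles n_T = 4.76 − 2X.
Mole fractions y_i = n_i/n_T; K = p_N / (p_Q p_R^2) with p_i = y_i·P.
Substituting and setting equal to 1.15 bar^-2 gives a polynomial in X; the root in (0,1) is X = 0.619.

X = 0.619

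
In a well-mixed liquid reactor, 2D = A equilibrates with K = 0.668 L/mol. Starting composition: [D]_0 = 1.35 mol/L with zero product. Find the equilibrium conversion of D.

X = 0.483

Let X = conversion of D; extent ξ = 1.35X/2 mol/L.
Concentrations: [D] = 1.35 − 1.35X; [A] = 0.675X.
K = [A] / ([D]^2).
Setting equal to 0.668 and solving for X on (0,1) gives X = 0.483.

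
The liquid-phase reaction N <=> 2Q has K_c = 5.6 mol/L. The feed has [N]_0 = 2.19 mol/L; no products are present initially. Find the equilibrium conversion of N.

X = 0.541

Let X = conversion of N; extent ξ = 2.19·X mol/L.
Concentrations: [N] = 2.19 − 2.19X; [Q] = 4.38X.
K_c = [Q]^2 / ([N]).
This equals 5.6 at X = 0.541 (the root in 0 < X < 1).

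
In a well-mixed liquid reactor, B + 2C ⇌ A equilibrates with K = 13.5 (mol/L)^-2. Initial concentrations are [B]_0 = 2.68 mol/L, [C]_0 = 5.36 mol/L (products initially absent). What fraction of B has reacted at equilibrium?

Let X = conversion of B; extent ξ = 2.68·X mol/L.
Concentrations: [B] = 2.68 − 2.68X; [C] = 5.36 − 5.36X; [A] = 2.68X.
K = [A] / ([B] [C]^2).
Equating to 13.5 (mol/L)^-2: the physical root is X = 0.869.

X = 0.869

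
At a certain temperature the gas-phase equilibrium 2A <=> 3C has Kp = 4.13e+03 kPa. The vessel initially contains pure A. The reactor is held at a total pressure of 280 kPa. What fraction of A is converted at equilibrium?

X = 0.740

Let X = conversion of A (basis 1 mol A); extent of reaction ξ = 0.5X.
At extent ξ: n_A = 1 − X; n_C = 1.5X.
Total moles n_T = 1 + 0.5X.
Mole fractions y_i = n_i/n_T; Kp = p_C^3 / (p_A^2) with p_i = y_i·P.
Equating to 4.13e+03 kPa and solving on 0 < X < 1: X = 0.740.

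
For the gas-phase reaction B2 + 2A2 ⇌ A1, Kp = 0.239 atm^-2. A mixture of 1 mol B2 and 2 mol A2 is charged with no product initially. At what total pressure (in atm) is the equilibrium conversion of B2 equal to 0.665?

P = 7.18 atm

Basis: 1 mol B2 initially; let X = conversion of B2. Extent ξ = X.
Moles: n_B2 = 1 − X; n_A2 = 2 − 2X; n_A1 = X.
Summing: n_T = 3 − 2X.
Kp = p_A1 / (p_B2 p_A2^2) with p_i = (n_i/n_T)·P.
At X = 0.665: the mole-fraction product g(X) = Π y_i^ν_i = 12.33. Since Kp = g(X)·P^{-2}, P = (g/Kp)^(1/2) = (12.33/0.239)^(1/2) = 7.18 atm.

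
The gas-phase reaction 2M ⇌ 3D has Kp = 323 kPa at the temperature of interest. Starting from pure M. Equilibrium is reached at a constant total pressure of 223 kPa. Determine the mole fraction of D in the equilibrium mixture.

y_D = 0.607

Let X = conversion of M (basis 1 mol M); extent of reaction ξ = 0.5X.
Species balance: n_M = 1 − X; n_D = 1.5X.
Total moles n_T = 1 + 0.5X.
With p_i = (n_i/n_T)P, Kp = p_D^3 / (p_M^2).
Equating to 323 kPa and solving on 0 < X < 1: X = 0.507.
Then n_D = 0.761, n_T = 1.25, so y_D = 0.607.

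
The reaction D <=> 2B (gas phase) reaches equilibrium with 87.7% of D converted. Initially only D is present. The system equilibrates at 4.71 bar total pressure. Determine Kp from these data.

Basis: 1 mol D initially; let X = conversion of D. Extent ξ = X.
Moles: n_D = 1 − X; n_B = 2X.
Summing: n_T = 1 + X.
At X = 0.877: n_D = 0.123, n_B = 1.75, n_T = 1.88.
p_i = (n_i/n_T)·P. Kp = p_B^2 / (p_D) = 62.8 bar.

Kp = 62.8 bar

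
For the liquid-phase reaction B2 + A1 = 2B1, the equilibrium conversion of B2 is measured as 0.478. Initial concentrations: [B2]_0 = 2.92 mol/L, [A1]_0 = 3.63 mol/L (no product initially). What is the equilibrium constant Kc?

Kc = 2.29

Let X = conversion of B2.
Concentrations: [B2] = 2.92 − 2.92X; [A1] = 3.63 − 2.92X; [B1] = 5.84X.
At X = 0.478: [B2] = 1.52, [A1] = 2.23, [B1] = 2.79.
Kc = [B1]^2 / ([B2] [A1]) = 2.29.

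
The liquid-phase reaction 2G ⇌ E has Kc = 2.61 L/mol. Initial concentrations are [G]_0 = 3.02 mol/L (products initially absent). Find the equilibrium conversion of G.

Let X = conversion of G; extent ξ = 3.02X/2 mol/L.
Concentrations: [G] = 3.02 − 3.02X; [E] = 1.51X.
Kc = [E] / ([G]^2).
Solving Kc = 2.61 for X ∈ (0,1): X = 0.778.

X = 0.778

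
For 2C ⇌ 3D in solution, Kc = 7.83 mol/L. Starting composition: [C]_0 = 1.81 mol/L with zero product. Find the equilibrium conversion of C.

Let X = conversion of C; extent ξ = 1.81X/2 mol/L.
Concentrations: [C] = 1.81 − 1.81X; [D] = 2.71X.
Kc = [D]^3 / ([C]^2).
Solving Kc = 7.83 for X ∈ (0,1): X = 0.595.

X = 0.595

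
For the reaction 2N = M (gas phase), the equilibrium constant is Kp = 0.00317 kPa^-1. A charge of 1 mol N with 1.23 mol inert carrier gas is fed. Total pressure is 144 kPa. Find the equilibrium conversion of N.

Basis: 1 mol N initially; let X = conversion of N. Extent ξ = 0.5X.
At extent ξ: n_N = 1 − X; n_M = 0.5X; n_I = 1.23 (inert).
n_T = Σnᵢ = 2.23 − 0.5X.
Mole fractions y_i = n_i/n_T; Kp = p_M / (p_N^2) with p_i = y_i·P.
Setting this equal to 0.00317 kPa^-1 and taking the physical root (0 < X < 1) gives X = 0.246.

X = 0.246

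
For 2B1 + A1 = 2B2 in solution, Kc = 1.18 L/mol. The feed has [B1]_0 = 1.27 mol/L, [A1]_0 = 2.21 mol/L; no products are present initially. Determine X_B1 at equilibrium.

X = 0.595

Let X = conversion of B1; extent ξ = 1.27X/2 mol/L.
Concentrations: [B1] = 1.27 − 1.27X; [A1] = 2.21 − 0.635X; [B2] = 1.27X.
Kc = [B2]^2 / ([B1]^2 [A1]).
Solving Kc = 1.18 for X ∈ (0,1): X = 0.595.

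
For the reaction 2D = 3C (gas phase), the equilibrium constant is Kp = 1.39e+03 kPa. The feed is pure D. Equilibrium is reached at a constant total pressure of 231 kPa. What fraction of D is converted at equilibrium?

X = 0.655

Take 1 mol D as basis and let X be its fractional conversion, so ξ = 0.5X.
Mole table: n_D = 1 − X; n_C = 1.5X.
n_T = Σnᵢ = 1 + 0.5X.
y_i = n_i/n_T, p_i = y_i·P. Kp = p_C^3 / (p_D^2).
This yields a degree-3 equation in X; solving on (0,1), X = 0.655.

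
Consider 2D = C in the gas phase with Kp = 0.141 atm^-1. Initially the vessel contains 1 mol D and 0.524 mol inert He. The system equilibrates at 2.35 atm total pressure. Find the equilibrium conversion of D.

X = 0.260

Take 1 mol D as basis and let X be its fractional conversion, so ξ = 0.5X.
At extent ξ: n_D = 1 − X; n_C = 0.5X; n_I = 0.524 (inert).
Summing: n_T = 1.52 − 0.5X.
With p_i = (n_i/n_T)P, Kp = p_C / (p_D^2).
This yields a degree-2 equation in X; solving on (0,1), X = 0.260.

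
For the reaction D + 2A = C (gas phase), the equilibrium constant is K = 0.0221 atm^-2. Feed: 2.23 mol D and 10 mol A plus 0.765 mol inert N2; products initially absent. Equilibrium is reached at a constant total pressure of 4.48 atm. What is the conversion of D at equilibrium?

Basis: 2.23 mol D initially; let X = conversion of D. Extent ξ = 2.23X.
Species balance: n_D = 2.23 − 2.23X; n_A = 10 − 4.46X; n_C = 2.23X; n_I = 0.765 (inert).
Summing: n_T = 13 − 4.46X.
With p_i = (n_i/n_T)P, K = p_C / (p_D p_A^2).
Substituting and setting equal to 0.0221 atm^-2 gives a polynomial in X; the root in (0,1) is X = 0.201.

X = 0.201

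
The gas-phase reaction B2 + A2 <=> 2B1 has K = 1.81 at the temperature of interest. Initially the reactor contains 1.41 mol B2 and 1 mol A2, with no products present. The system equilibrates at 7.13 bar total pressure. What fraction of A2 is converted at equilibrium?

X = 0.473

Let X = conversion of A2 (basis 1 mol A2); extent of reaction ξ = X.
At extent ξ: n_B2 = 1.41 − X; n_A2 = 1 − X; n_B1 = 2X.
n_T stays at 2.41 (no change in mole number).
With p_i = (n_i/n_T)P, K = p_B1^2 / (p_B2 p_A2).
Equating to 1.81 and solving on 0 < X < 1: X = 0.473.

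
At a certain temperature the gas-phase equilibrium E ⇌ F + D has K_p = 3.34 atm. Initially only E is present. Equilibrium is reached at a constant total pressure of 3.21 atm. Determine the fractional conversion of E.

X = 0.714

Let X = conversion of E (basis 1 mol E); extent of reaction ξ = X.
Species balance: n_E = 1 − X; n_F = X; n_D = X.
Total moles n_T = 1 + X.
Mole fractions y_i = n_i/n_T; K_p = p_F p_D / (p_E) with p_i = y_i·P.
This yields a degree-2 equation in X; solving on (0,1), X = 0.714.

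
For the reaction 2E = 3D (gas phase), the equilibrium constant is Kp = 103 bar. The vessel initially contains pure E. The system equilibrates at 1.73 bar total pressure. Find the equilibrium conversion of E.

X = 0.845

Let X = conversion of E (basis 1 mol E); extent of reaction ξ = 0.5X.
Moles: n_E = 1 − X; n_D = 1.5X.
n_T = Σnᵢ = 1 + 0.5X.
With p_i = (n_i/n_T)P, Kp = p_D^3 / (p_E^2).
Substituting and setting equal to 103 bar gives a polynomial in X; the root in (0,1) is X = 0.845.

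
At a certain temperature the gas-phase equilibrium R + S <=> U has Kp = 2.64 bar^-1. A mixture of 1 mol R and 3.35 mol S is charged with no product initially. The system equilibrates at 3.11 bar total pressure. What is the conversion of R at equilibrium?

Take 1 mol R as basis and let X be its fractional conversion, so ξ = X.
Species balance: n_R = 1 − X; n_S = 3.35 − X; n_U = X.
Total moles n_T = 4.35 − X.
With p_i = (n_i/n_T)P, Kp = p_U / (p_R p_S).
This yields a degree-2 equation in X; solving on (0,1), X = 0.854.

X = 0.854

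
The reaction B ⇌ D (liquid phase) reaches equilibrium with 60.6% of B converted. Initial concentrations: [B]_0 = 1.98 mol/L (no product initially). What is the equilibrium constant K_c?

K_c = 1.54

Let X = conversion of B.
Concentrations: [B] = 1.98 − 1.98X; [D] = 1.98X.
At X = 0.606: [B] = 0.78, [D] = 1.2.
K_c = [D] / ([B]) = 1.54.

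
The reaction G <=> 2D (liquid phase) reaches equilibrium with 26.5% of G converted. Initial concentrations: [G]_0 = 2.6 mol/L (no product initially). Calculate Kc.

Kc = 0.994 mol/L

Let X = conversion of G.
Concentrations: [G] = 2.6 − 2.6X; [D] = 5.2X.
At X = 0.265: [G] = 1.91, [D] = 1.38.
Kc = [D]^2 / ([G]) = 0.994 mol/L.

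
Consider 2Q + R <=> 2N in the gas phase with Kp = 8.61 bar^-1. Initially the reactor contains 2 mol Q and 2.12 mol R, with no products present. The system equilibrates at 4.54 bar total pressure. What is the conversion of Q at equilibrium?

Let X = conversion of Q (basis 2 mol Q); extent of reaction ξ = X.
At extent ξ: n_Q = 2 − 2X; n_R = 2.12 − X; n_N = 2X.
Total moles n_T = 4.12 − X.
y_i = n_i/n_T, p_i = y_i·P. Kp = p_N^2 / (p_Q^2 p_R).
Substituting and setting equal to 8.61 bar^-1 gives a polynomial in X; the root in (0,1) is X = 0.798.

X = 0.798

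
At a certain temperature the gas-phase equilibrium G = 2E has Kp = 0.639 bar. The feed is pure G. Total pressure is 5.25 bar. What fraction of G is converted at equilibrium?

Basis: 1 mol G initially; let X = conversion of G. Extent ξ = X.
Species balance: n_G = 1 − X; n_E = 2X.
Total moles n_T = 1 + X.
y_i = n_i/n_T, p_i = y_i·P. Kp = p_E^2 / (p_G).
Equating to 0.639 bar and solving on 0 < X < 1: X = 0.172.

X = 0.172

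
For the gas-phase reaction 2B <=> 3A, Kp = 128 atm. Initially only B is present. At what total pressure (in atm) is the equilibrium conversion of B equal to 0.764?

Let X = conversion of B (basis 1 mol B); extent of reaction ξ = 0.5X.
Moles: n_B = 1 − X; n_A = 1.5X.
Summing: n_T = 1 + 0.5X.
Kp = p_A^3 / (p_B^2) with p_i = (n_i/n_T)·P.
At X = 0.764: the mole-fraction product g(X) = Π y_i^ν_i = 19.55. Since Kp = g(X)·P^{1}, P = (Kp/g)^(1/1) = (128/19.55)^(1/1) = 6.55 atm.

P = 6.55 atm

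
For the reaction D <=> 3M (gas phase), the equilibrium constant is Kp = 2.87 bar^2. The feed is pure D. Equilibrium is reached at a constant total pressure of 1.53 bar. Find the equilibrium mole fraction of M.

y_M = 0.709

Basis: 1 mol D initially; let X = conversion of D. Extent ξ = X.
Moles: n_D = 1 − X; n_M = 3X.
Summing: n_T = 1 + 2X.
With p_i = (n_i/n_T)P, Kp = p_M^3 / (p_D).
Setting this equal to 2.87 bar^2 and taking the physical root (0 < X < 1) gives X = 0.448.
Then n_M = 1.34, n_T = 1.9, so y_M = 0.709.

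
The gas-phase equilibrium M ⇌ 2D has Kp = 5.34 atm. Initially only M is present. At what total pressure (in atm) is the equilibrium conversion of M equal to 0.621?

Let X = conversion of M (basis 1 mol M); extent of reaction ξ = X.
Species balance: n_M = 1 − X; n_D = 2X.
Summing: n_T = 1 + X.
Kp = p_D^2 / (p_M) with p_i = (n_i/n_T)·P.
At X = 0.621: the mole-fraction product g(X) = Π y_i^ν_i = 2.511. Since Kp = g(X)·P^{1}, P = (Kp/g)^(1/1) = (5.34/2.511)^(1/1) = 2.13 atm.

P = 2.13 atm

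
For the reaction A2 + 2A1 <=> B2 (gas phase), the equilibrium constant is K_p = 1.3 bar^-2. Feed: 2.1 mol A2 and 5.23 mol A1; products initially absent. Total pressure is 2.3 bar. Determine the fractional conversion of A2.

X = 0.665

Let X = conversion of A2 (basis 2.1 mol A2); extent of reaction ξ = 2.1X.
Moles: n_A2 = 2.1 − 2.1X; n_A1 = 5.23 − 4.2X; n_B2 = 2.1X.
n_T = Σnᵢ = 7.33 − 4.2X.
Mole fractions y_i = n_i/n_T; K_p = p_B2 / (p_A2 p_A1^2) with p_i = y_i·P.
Substituting and setting equal to 1.3 bar^-2 gives a polynomial in X; the root in (0,1) is X = 0.665.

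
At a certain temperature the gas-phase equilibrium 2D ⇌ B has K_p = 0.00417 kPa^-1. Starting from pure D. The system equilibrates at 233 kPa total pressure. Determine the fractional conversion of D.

Basis: 1 mol D initially; let X = conversion of D. Extent ξ = 0.5X.
Mole table: n_D = 1 − X; n_B = 0.5X.
Total moles n_T = 1 − 0.5X.
y_i = n_i/n_T, p_i = y_i·P. K_p = p_B / (p_D^2).
Equating to 0.00417 kPa^-1 and solving on 0 < X < 1: X = 0.548.

X = 0.548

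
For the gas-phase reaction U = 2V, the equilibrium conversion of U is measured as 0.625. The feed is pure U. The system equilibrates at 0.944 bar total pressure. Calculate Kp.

Kp = 2.42 bar

Basis: 1 mol U initially; let X = conversion of U. Extent ξ = X.
Moles: n_U = 1 − X; n_V = 2X.
Summing: n_T = 1 + X.
At X = 0.625: n_U = 0.375, n_V = 1.25, n_T = 1.62.
p_i = (n_i/n_T)·P. Kp = p_V^2 / (p_U) = 2.42 bar.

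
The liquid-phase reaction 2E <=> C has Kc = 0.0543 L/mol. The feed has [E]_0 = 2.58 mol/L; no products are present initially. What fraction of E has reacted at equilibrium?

X = 0.186

Let X = conversion of E; extent ξ = 2.58X/2 mol/L.
Concentrations: [E] = 2.58 − 2.58X; [C] = 1.29X.
Kc = [C] / ([E]^2).
Setting equal to 0.0543 and solving for X on (0,1) gives X = 0.186.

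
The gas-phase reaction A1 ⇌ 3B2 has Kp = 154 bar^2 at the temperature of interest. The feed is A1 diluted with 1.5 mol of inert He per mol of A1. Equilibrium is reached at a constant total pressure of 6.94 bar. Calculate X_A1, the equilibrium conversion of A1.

Let X = conversion of A1 (basis 1 mol A1); extent of reaction ξ = X.
Moles: n_A1 = 1 − X; n_B2 = 3X; n_I = 1.5 (inert).
Summing: n_T = 2.5 + 2X.
With p_i = (n_i/n_T)P, Kp = p_B2^3 / (p_A1).
Setting this equal to 154 bar^2 and taking the physical root (0 < X < 1) gives X = 0.766.

X = 0.766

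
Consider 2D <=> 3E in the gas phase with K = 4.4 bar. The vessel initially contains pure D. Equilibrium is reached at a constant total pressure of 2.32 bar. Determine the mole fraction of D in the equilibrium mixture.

Take 1 mol D as basis and let X be its fractional conversion, so ξ = 0.5X.
Mole table: n_D = 1 − X; n_E = 1.5X.
n_T = Σnᵢ = 1 + 0.5X.
With p_i = (n_i/n_T)P, K = p_E^3 / (p_D^2).
Equating to 4.4 bar and solving on 0 < X < 1: X = 0.536.
Then n_D = 0.464, n_T = 1.27, so y_D = 0.366.

y_D = 0.366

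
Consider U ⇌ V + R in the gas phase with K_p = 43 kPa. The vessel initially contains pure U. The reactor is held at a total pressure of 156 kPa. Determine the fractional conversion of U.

Let X = conversion of U (basis 1 mol U); extent of reaction ξ = X.
Mole table: n_U = 1 − X; n_V = X; n_R = X.
Total moles n_T = 1 + X.
y_i = n_i/n_T, p_i = y_i·P. K_p = p_V p_R / (p_U).
Equating to 43 kPa and solving on 0 < X < 1: X = 0.465.

X = 0.465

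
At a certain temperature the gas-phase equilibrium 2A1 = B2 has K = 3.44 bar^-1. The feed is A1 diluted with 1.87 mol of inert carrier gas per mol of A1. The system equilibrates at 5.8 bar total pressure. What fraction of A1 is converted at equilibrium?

Take 1 mol A1 as basis and let X be its fractional conversion, so ξ = 0.5X.
At extent ξ: n_A1 = 1 − X; n_B2 = 0.5X; n_I = 1.87 (inert).
Total moles n_T = 2.87 − 0.5X.
y_i = n_i/n_T, p_i = y_i·P. K = p_B2 / (p_A1^2).
This yields a degree-2 equation in X; solving on (0,1), X = 0.780.

X = 0.780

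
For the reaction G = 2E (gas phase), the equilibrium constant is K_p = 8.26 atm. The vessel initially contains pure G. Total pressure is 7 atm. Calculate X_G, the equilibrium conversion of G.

X = 0.477

Take 1 mol G as basis and let X be its fractional conversion, so ξ = X.
Mole table: n_G = 1 − X; n_E = 2X.
Summing: n_T = 1 + X.
With p_i = (n_i/n_T)P, K_p = p_E^2 / (p_G).
This yields a degree-2 equation in X; solving on (0,1), X = 0.477.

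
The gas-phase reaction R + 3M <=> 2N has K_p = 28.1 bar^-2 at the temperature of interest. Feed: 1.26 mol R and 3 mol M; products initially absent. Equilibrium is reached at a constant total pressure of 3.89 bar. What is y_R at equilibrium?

y_R = 0.162

Take 3 mol M as basis and let X be its fractional conversion, so ξ = X.
At extent ξ: n_R = 1.26 − X; n_M = 3 − 3X; n_N = 2X.
n_T = Σnᵢ = 4.26 − 2X.
With p_i = (n_i/n_T)P, K_p = p_N^2 / (p_R p_M^3).
Equating to 28.1 bar^-2 and solving on 0 < X < 1: X = 0.842.
Then n_R = 0.418, n_T = 2.58, so y_R = 0.162.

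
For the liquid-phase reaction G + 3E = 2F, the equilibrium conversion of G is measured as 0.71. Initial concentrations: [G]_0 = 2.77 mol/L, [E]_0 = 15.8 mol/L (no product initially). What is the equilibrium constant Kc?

Let X = conversion of G.
Concentrations: [G] = 2.77 − 2.77X; [E] = 15.8 − 8.31X; [F] = 5.54X.
At X = 0.71: [G] = 0.803, [E] = 9.9, [F] = 3.93.
Kc = [F]^2 / ([G] [E]^3) = 0.0199 (mol/L)^-2.

Kc = 0.0199 (mol/L)^-2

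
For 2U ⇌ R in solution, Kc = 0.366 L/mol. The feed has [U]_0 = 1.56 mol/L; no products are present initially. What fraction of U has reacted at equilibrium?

X = 0.405

Let X = conversion of U; extent ξ = 1.56X/2 mol/L.
Concentrations: [U] = 1.56 − 1.56X; [R] = 0.78X.
Kc = [R] / ([U]^2).
Equating to 0.366 L/mol: the physical root is X = 0.405.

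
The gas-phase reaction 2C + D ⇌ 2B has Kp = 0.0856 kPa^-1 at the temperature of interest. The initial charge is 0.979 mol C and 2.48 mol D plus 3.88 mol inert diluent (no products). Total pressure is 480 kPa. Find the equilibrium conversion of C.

X = 0.779

Take 0.979 mol C as basis and let X be its fractional conversion, so ξ = 0.489X.
Species balance: n_C = 0.979 − 0.979X; n_D = 2.48 − 0.489X; n_B = 0.979X; n_I = 3.88 (inert).
n_T = Σnᵢ = 7.34 − 0.489X.
Mole fractions y_i = n_i/n_T; Kp = p_B^2 / (p_C^2 p_D) with p_i = y_i·P.
Setting this equal to 0.0856 kPa^-1 and taking the physical root (0 < X < 1) gives X = 0.779.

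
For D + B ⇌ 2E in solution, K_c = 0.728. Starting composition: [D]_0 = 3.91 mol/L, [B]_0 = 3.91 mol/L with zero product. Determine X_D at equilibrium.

X = 0.299

Let X = conversion of D; extent ξ = 3.91·X mol/L.
Concentrations: [D] = 3.91 − 3.91X; [B] = 3.91 − 3.91X; [E] = 7.82X.
K_c = [E]^2 / ([D] [B]).
Solving K_c = 0.728 for X ∈ (0,1): X = 0.299.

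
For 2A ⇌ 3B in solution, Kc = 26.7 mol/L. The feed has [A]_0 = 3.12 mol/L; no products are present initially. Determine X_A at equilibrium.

Let X = conversion of A; extent ξ = 3.12X/2 mol/L.
Concentrations: [A] = 3.12 − 3.12X; [B] = 4.68X.
Kc = [B]^3 / ([A]^2).
Equating to 26.7 mol/L: the physical root is X = 0.662.

X = 0.662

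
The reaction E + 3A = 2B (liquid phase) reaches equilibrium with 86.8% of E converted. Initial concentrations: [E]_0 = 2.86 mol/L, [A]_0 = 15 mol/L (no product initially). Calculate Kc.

Let X = conversion of E.
Concentrations: [E] = 2.86 − 2.86X; [A] = 15 − 8.58X; [B] = 5.72X.
At X = 0.868: [E] = 0.378, [A] = 7.55, [B] = 4.96.
Kc = [B]^2 / ([E] [A]^3) = 0.152 (mol/L)^-2.

Kc = 0.152 (mol/L)^-2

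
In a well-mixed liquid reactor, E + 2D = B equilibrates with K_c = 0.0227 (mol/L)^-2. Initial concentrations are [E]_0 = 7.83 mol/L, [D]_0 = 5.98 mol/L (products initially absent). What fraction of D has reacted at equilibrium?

X = 0.477

Let X = conversion of D; extent ξ = 5.98X/2 mol/L.
Concentrations: [E] = 7.83 − 2.99X; [D] = 5.98 − 5.98X; [B] = 2.99X.
K_c = [B] / ([E] [D]^2).
This equals 0.0227 at X = 0.477 (the root in 0 < X < 1).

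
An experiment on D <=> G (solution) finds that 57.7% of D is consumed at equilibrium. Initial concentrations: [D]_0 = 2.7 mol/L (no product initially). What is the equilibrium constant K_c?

Let X = conversion of D.
Concentrations: [D] = 2.7 − 2.7X; [G] = 2.7X.
At X = 0.577: [D] = 1.14, [G] = 1.56.
K_c = [G] / ([D]) = 1.36.

K_c = 1.36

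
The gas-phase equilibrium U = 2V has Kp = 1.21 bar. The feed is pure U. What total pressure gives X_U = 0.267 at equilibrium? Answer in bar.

Basis: 1 mol U initially; let X = conversion of U. Extent ξ = X.
At extent ξ: n_U = 1 − X; n_V = 2X.
Summing: n_T = 1 + X.
Kp = p_V^2 / (p_U) with p_i = (n_i/n_T)·P.
At X = 0.267: the mole-fraction product g(X) = Π y_i^ν_i = 0.307. Since Kp = g(X)·P^{1}, P = (Kp/g)^(1/1) = (1.21/0.307)^(1/1) = 3.94 bar.

P = 3.94 bar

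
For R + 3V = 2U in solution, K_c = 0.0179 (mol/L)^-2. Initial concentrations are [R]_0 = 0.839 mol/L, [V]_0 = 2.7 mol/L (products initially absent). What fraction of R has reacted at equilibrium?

X = 0.208

Let X = conversion of R; extent ξ = 0.839·X mol/L.
Concentrations: [R] = 0.839 − 0.839X; [V] = 2.7 − 2.52X; [U] = 1.68X.
K_c = [U]^2 / ([R] [V]^3).
Equating to 0.0179 (mol/L)^-2: the physical root is X = 0.208.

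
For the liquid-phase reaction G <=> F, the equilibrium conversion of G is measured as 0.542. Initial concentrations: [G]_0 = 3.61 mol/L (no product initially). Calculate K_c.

Let X = conversion of G.
Concentrations: [G] = 3.61 − 3.61X; [F] = 3.61X.
At X = 0.542: [G] = 1.65, [F] = 1.96.
K_c = [F] / ([G]) = 1.18.

K_c = 1.18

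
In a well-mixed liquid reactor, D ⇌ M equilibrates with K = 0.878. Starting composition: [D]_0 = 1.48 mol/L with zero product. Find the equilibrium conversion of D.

Let X = conversion of D; extent ξ = 1.48·X mol/L.
Concentrations: [D] = 1.48 − 1.48X; [M] = 1.48X.
K = [M] / ([D]).
Setting equal to 0.878 and solving for X on (0,1) gives X = 0.468.

X = 0.468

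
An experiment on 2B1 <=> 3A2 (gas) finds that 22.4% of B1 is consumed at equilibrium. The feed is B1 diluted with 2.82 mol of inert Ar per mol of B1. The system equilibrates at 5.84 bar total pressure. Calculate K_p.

K_p = 0.0936 bar

Let X = conversion of B1 (basis 1 mol B1); extent of reaction ξ = 0.5X.
Mole table: n_B1 = 1 − X; n_A2 = 1.5X; n_I = 2.82 (inert).
Total moles n_T = 3.82 + 0.5X.
At X = 0.224: n_B1 = 0.776, n_A2 = 0.336, n_T = 3.93.
p_i = (n_i/n_T)·P. K_p = p_A2^3 / (p_B1^2) = 0.0936 bar.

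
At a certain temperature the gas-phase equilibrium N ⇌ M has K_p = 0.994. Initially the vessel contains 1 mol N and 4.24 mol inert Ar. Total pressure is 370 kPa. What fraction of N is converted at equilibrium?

Basis: 1 mol N initially; let X = conversion of N. Extent ξ = X.
Species balance: n_N = 1 − X; n_M = X; n_I = 4.24 (inert).
n_T stays at 5.24 (no change in mole number).
With p_i = (n_i/n_T)P, K_p = p_M / (p_N).
Equating to 0.994 and solving on 0 < X < 1: X = 0.498.

X = 0.498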